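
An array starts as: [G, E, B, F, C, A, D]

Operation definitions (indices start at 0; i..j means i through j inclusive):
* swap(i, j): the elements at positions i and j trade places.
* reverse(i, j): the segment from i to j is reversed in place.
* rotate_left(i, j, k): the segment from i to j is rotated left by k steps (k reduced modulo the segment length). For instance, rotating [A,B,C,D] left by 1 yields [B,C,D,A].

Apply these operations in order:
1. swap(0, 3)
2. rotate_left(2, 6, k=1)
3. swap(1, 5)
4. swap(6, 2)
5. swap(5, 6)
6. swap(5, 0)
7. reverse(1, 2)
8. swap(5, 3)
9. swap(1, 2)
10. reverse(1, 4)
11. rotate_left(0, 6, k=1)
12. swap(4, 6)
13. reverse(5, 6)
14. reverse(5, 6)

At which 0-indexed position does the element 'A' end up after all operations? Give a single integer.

After 1 (swap(0, 3)): [F, E, B, G, C, A, D]
After 2 (rotate_left(2, 6, k=1)): [F, E, G, C, A, D, B]
After 3 (swap(1, 5)): [F, D, G, C, A, E, B]
After 4 (swap(6, 2)): [F, D, B, C, A, E, G]
After 5 (swap(5, 6)): [F, D, B, C, A, G, E]
After 6 (swap(5, 0)): [G, D, B, C, A, F, E]
After 7 (reverse(1, 2)): [G, B, D, C, A, F, E]
After 8 (swap(5, 3)): [G, B, D, F, A, C, E]
After 9 (swap(1, 2)): [G, D, B, F, A, C, E]
After 10 (reverse(1, 4)): [G, A, F, B, D, C, E]
After 11 (rotate_left(0, 6, k=1)): [A, F, B, D, C, E, G]
After 12 (swap(4, 6)): [A, F, B, D, G, E, C]
After 13 (reverse(5, 6)): [A, F, B, D, G, C, E]
After 14 (reverse(5, 6)): [A, F, B, D, G, E, C]

Answer: 0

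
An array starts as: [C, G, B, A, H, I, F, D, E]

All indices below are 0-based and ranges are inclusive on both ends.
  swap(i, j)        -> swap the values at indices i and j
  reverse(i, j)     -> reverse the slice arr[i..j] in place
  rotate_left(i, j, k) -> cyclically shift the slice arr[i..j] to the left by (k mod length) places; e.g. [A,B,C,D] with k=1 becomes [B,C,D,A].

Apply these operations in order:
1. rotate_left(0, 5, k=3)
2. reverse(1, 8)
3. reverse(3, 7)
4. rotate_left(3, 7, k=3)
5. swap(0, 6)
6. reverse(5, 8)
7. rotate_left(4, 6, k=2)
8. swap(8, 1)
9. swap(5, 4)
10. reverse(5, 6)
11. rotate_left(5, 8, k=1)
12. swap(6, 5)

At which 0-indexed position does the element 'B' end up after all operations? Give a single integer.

After 1 (rotate_left(0, 5, k=3)): [A, H, I, C, G, B, F, D, E]
After 2 (reverse(1, 8)): [A, E, D, F, B, G, C, I, H]
After 3 (reverse(3, 7)): [A, E, D, I, C, G, B, F, H]
After 4 (rotate_left(3, 7, k=3)): [A, E, D, B, F, I, C, G, H]
After 5 (swap(0, 6)): [C, E, D, B, F, I, A, G, H]
After 6 (reverse(5, 8)): [C, E, D, B, F, H, G, A, I]
After 7 (rotate_left(4, 6, k=2)): [C, E, D, B, G, F, H, A, I]
After 8 (swap(8, 1)): [C, I, D, B, G, F, H, A, E]
After 9 (swap(5, 4)): [C, I, D, B, F, G, H, A, E]
After 10 (reverse(5, 6)): [C, I, D, B, F, H, G, A, E]
After 11 (rotate_left(5, 8, k=1)): [C, I, D, B, F, G, A, E, H]
After 12 (swap(6, 5)): [C, I, D, B, F, A, G, E, H]

Answer: 3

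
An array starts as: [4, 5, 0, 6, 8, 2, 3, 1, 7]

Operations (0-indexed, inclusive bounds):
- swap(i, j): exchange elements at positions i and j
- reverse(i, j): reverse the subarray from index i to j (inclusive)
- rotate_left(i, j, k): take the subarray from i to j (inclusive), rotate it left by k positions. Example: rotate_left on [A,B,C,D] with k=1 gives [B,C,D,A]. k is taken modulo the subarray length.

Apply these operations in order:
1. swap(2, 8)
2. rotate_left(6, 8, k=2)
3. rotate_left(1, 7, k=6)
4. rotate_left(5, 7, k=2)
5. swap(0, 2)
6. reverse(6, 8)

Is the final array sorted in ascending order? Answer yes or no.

Answer: no

Derivation:
After 1 (swap(2, 8)): [4, 5, 7, 6, 8, 2, 3, 1, 0]
After 2 (rotate_left(6, 8, k=2)): [4, 5, 7, 6, 8, 2, 0, 3, 1]
After 3 (rotate_left(1, 7, k=6)): [4, 3, 5, 7, 6, 8, 2, 0, 1]
After 4 (rotate_left(5, 7, k=2)): [4, 3, 5, 7, 6, 0, 8, 2, 1]
After 5 (swap(0, 2)): [5, 3, 4, 7, 6, 0, 8, 2, 1]
After 6 (reverse(6, 8)): [5, 3, 4, 7, 6, 0, 1, 2, 8]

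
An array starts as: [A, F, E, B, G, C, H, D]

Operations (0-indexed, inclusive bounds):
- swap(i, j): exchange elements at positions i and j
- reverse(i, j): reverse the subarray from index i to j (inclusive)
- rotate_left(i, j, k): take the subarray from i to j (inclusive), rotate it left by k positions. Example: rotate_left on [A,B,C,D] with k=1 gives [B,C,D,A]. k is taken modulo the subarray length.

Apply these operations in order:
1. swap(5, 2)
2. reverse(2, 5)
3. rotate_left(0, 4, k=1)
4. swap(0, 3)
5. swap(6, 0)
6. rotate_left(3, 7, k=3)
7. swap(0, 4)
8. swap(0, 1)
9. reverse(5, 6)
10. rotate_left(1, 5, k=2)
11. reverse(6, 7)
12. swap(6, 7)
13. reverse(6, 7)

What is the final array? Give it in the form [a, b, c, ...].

Answer: [E, B, H, A, D, G, C, F]

Derivation:
After 1 (swap(5, 2)): [A, F, C, B, G, E, H, D]
After 2 (reverse(2, 5)): [A, F, E, G, B, C, H, D]
After 3 (rotate_left(0, 4, k=1)): [F, E, G, B, A, C, H, D]
After 4 (swap(0, 3)): [B, E, G, F, A, C, H, D]
After 5 (swap(6, 0)): [H, E, G, F, A, C, B, D]
After 6 (rotate_left(3, 7, k=3)): [H, E, G, B, D, F, A, C]
After 7 (swap(0, 4)): [D, E, G, B, H, F, A, C]
After 8 (swap(0, 1)): [E, D, G, B, H, F, A, C]
After 9 (reverse(5, 6)): [E, D, G, B, H, A, F, C]
After 10 (rotate_left(1, 5, k=2)): [E, B, H, A, D, G, F, C]
After 11 (reverse(6, 7)): [E, B, H, A, D, G, C, F]
After 12 (swap(6, 7)): [E, B, H, A, D, G, F, C]
After 13 (reverse(6, 7)): [E, B, H, A, D, G, C, F]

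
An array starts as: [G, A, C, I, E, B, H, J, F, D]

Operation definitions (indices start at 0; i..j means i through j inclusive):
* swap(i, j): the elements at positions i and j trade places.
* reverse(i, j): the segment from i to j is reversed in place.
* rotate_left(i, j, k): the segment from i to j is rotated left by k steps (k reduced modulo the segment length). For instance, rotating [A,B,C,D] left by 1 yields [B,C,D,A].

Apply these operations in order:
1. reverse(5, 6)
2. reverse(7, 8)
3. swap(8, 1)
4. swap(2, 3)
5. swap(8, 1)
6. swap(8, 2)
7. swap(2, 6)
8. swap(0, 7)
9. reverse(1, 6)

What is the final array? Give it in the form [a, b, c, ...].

After 1 (reverse(5, 6)): [G, A, C, I, E, H, B, J, F, D]
After 2 (reverse(7, 8)): [G, A, C, I, E, H, B, F, J, D]
After 3 (swap(8, 1)): [G, J, C, I, E, H, B, F, A, D]
After 4 (swap(2, 3)): [G, J, I, C, E, H, B, F, A, D]
After 5 (swap(8, 1)): [G, A, I, C, E, H, B, F, J, D]
After 6 (swap(8, 2)): [G, A, J, C, E, H, B, F, I, D]
After 7 (swap(2, 6)): [G, A, B, C, E, H, J, F, I, D]
After 8 (swap(0, 7)): [F, A, B, C, E, H, J, G, I, D]
After 9 (reverse(1, 6)): [F, J, H, E, C, B, A, G, I, D]

Answer: [F, J, H, E, C, B, A, G, I, D]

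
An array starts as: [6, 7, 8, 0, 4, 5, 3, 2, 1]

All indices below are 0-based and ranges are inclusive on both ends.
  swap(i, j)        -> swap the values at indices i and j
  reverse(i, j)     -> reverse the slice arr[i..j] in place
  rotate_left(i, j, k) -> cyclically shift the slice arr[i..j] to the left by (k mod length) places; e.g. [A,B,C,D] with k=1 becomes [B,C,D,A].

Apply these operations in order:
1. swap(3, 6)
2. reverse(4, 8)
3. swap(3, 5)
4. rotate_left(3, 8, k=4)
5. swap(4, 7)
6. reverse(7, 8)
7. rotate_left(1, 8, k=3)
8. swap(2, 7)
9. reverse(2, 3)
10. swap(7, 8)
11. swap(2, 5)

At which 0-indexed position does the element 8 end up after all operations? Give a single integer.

Answer: 3

Derivation:
After 1 (swap(3, 6)): [6, 7, 8, 3, 4, 5, 0, 2, 1]
After 2 (reverse(4, 8)): [6, 7, 8, 3, 1, 2, 0, 5, 4]
After 3 (swap(3, 5)): [6, 7, 8, 2, 1, 3, 0, 5, 4]
After 4 (rotate_left(3, 8, k=4)): [6, 7, 8, 5, 4, 2, 1, 3, 0]
After 5 (swap(4, 7)): [6, 7, 8, 5, 3, 2, 1, 4, 0]
After 6 (reverse(7, 8)): [6, 7, 8, 5, 3, 2, 1, 0, 4]
After 7 (rotate_left(1, 8, k=3)): [6, 3, 2, 1, 0, 4, 7, 8, 5]
After 8 (swap(2, 7)): [6, 3, 8, 1, 0, 4, 7, 2, 5]
After 9 (reverse(2, 3)): [6, 3, 1, 8, 0, 4, 7, 2, 5]
After 10 (swap(7, 8)): [6, 3, 1, 8, 0, 4, 7, 5, 2]
After 11 (swap(2, 5)): [6, 3, 4, 8, 0, 1, 7, 5, 2]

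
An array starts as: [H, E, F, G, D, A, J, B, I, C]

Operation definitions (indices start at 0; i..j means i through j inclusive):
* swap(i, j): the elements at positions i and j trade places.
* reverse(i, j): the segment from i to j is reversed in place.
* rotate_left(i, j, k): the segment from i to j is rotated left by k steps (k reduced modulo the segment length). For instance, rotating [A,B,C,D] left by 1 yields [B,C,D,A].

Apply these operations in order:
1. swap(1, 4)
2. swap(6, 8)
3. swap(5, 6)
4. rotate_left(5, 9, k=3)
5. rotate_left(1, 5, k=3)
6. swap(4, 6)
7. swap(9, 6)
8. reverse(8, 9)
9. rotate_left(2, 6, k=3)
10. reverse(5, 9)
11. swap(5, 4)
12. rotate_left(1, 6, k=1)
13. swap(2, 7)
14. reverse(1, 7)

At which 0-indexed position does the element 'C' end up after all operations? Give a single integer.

Answer: 8

Derivation:
After 1 (swap(1, 4)): [H, D, F, G, E, A, J, B, I, C]
After 2 (swap(6, 8)): [H, D, F, G, E, A, I, B, J, C]
After 3 (swap(5, 6)): [H, D, F, G, E, I, A, B, J, C]
After 4 (rotate_left(5, 9, k=3)): [H, D, F, G, E, J, C, I, A, B]
After 5 (rotate_left(1, 5, k=3)): [H, E, J, D, F, G, C, I, A, B]
After 6 (swap(4, 6)): [H, E, J, D, C, G, F, I, A, B]
After 7 (swap(9, 6)): [H, E, J, D, C, G, B, I, A, F]
After 8 (reverse(8, 9)): [H, E, J, D, C, G, B, I, F, A]
After 9 (rotate_left(2, 6, k=3)): [H, E, G, B, J, D, C, I, F, A]
After 10 (reverse(5, 9)): [H, E, G, B, J, A, F, I, C, D]
After 11 (swap(5, 4)): [H, E, G, B, A, J, F, I, C, D]
After 12 (rotate_left(1, 6, k=1)): [H, G, B, A, J, F, E, I, C, D]
After 13 (swap(2, 7)): [H, G, I, A, J, F, E, B, C, D]
After 14 (reverse(1, 7)): [H, B, E, F, J, A, I, G, C, D]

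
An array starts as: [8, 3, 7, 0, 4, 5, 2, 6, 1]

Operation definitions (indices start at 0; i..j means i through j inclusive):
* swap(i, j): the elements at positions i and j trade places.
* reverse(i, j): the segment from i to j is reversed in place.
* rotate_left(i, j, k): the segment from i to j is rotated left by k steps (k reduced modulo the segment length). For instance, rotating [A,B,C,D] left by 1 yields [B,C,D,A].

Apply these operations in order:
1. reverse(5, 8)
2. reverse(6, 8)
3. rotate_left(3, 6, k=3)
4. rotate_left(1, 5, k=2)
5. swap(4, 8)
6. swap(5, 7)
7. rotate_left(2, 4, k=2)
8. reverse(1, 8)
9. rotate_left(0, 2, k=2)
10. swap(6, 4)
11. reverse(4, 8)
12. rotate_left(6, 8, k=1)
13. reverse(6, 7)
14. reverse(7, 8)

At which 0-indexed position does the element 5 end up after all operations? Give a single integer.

Answer: 4

Derivation:
After 1 (reverse(5, 8)): [8, 3, 7, 0, 4, 1, 6, 2, 5]
After 2 (reverse(6, 8)): [8, 3, 7, 0, 4, 1, 5, 2, 6]
After 3 (rotate_left(3, 6, k=3)): [8, 3, 7, 5, 0, 4, 1, 2, 6]
After 4 (rotate_left(1, 5, k=2)): [8, 5, 0, 4, 3, 7, 1, 2, 6]
After 5 (swap(4, 8)): [8, 5, 0, 4, 6, 7, 1, 2, 3]
After 6 (swap(5, 7)): [8, 5, 0, 4, 6, 2, 1, 7, 3]
After 7 (rotate_left(2, 4, k=2)): [8, 5, 6, 0, 4, 2, 1, 7, 3]
After 8 (reverse(1, 8)): [8, 3, 7, 1, 2, 4, 0, 6, 5]
After 9 (rotate_left(0, 2, k=2)): [7, 8, 3, 1, 2, 4, 0, 6, 5]
After 10 (swap(6, 4)): [7, 8, 3, 1, 0, 4, 2, 6, 5]
After 11 (reverse(4, 8)): [7, 8, 3, 1, 5, 6, 2, 4, 0]
After 12 (rotate_left(6, 8, k=1)): [7, 8, 3, 1, 5, 6, 4, 0, 2]
After 13 (reverse(6, 7)): [7, 8, 3, 1, 5, 6, 0, 4, 2]
After 14 (reverse(7, 8)): [7, 8, 3, 1, 5, 6, 0, 2, 4]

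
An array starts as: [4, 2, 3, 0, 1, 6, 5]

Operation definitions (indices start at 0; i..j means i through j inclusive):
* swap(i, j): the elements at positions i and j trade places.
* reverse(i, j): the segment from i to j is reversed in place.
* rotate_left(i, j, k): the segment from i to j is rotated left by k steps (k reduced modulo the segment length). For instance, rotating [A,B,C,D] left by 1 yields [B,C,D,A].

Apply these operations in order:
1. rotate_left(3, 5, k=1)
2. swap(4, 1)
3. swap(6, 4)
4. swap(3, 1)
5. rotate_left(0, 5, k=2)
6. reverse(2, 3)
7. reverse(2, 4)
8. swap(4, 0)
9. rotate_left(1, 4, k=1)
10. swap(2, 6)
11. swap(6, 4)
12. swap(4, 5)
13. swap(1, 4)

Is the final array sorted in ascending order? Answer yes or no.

Answer: yes

Derivation:
After 1 (rotate_left(3, 5, k=1)): [4, 2, 3, 1, 6, 0, 5]
After 2 (swap(4, 1)): [4, 6, 3, 1, 2, 0, 5]
After 3 (swap(6, 4)): [4, 6, 3, 1, 5, 0, 2]
After 4 (swap(3, 1)): [4, 1, 3, 6, 5, 0, 2]
After 5 (rotate_left(0, 5, k=2)): [3, 6, 5, 0, 4, 1, 2]
After 6 (reverse(2, 3)): [3, 6, 0, 5, 4, 1, 2]
After 7 (reverse(2, 4)): [3, 6, 4, 5, 0, 1, 2]
After 8 (swap(4, 0)): [0, 6, 4, 5, 3, 1, 2]
After 9 (rotate_left(1, 4, k=1)): [0, 4, 5, 3, 6, 1, 2]
After 10 (swap(2, 6)): [0, 4, 2, 3, 6, 1, 5]
After 11 (swap(6, 4)): [0, 4, 2, 3, 5, 1, 6]
After 12 (swap(4, 5)): [0, 4, 2, 3, 1, 5, 6]
After 13 (swap(1, 4)): [0, 1, 2, 3, 4, 5, 6]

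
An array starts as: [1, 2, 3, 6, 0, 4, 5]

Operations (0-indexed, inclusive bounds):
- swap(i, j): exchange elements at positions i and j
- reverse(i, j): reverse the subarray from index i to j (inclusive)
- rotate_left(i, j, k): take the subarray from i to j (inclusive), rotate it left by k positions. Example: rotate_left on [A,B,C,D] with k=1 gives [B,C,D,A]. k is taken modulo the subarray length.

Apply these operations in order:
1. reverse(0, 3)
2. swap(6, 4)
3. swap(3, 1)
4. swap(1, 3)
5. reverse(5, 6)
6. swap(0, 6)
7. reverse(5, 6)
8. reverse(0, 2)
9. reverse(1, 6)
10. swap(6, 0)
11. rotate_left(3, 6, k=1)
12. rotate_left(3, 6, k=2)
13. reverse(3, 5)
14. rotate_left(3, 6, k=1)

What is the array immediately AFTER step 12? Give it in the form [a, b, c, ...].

After 1 (reverse(0, 3)): [6, 3, 2, 1, 0, 4, 5]
After 2 (swap(6, 4)): [6, 3, 2, 1, 5, 4, 0]
After 3 (swap(3, 1)): [6, 1, 2, 3, 5, 4, 0]
After 4 (swap(1, 3)): [6, 3, 2, 1, 5, 4, 0]
After 5 (reverse(5, 6)): [6, 3, 2, 1, 5, 0, 4]
After 6 (swap(0, 6)): [4, 3, 2, 1, 5, 0, 6]
After 7 (reverse(5, 6)): [4, 3, 2, 1, 5, 6, 0]
After 8 (reverse(0, 2)): [2, 3, 4, 1, 5, 6, 0]
After 9 (reverse(1, 6)): [2, 0, 6, 5, 1, 4, 3]
After 10 (swap(6, 0)): [3, 0, 6, 5, 1, 4, 2]
After 11 (rotate_left(3, 6, k=1)): [3, 0, 6, 1, 4, 2, 5]
After 12 (rotate_left(3, 6, k=2)): [3, 0, 6, 2, 5, 1, 4]

Answer: [3, 0, 6, 2, 5, 1, 4]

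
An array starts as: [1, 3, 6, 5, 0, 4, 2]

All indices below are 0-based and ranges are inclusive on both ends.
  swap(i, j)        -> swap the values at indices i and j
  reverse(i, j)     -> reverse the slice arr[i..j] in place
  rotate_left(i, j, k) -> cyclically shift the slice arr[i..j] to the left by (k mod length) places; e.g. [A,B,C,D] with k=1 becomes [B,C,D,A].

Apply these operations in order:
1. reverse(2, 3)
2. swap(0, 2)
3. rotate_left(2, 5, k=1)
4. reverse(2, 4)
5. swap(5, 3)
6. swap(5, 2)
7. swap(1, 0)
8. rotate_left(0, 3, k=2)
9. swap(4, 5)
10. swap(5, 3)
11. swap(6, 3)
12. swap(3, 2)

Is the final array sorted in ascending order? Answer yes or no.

After 1 (reverse(2, 3)): [1, 3, 5, 6, 0, 4, 2]
After 2 (swap(0, 2)): [5, 3, 1, 6, 0, 4, 2]
After 3 (rotate_left(2, 5, k=1)): [5, 3, 6, 0, 4, 1, 2]
After 4 (reverse(2, 4)): [5, 3, 4, 0, 6, 1, 2]
After 5 (swap(5, 3)): [5, 3, 4, 1, 6, 0, 2]
After 6 (swap(5, 2)): [5, 3, 0, 1, 6, 4, 2]
After 7 (swap(1, 0)): [3, 5, 0, 1, 6, 4, 2]
After 8 (rotate_left(0, 3, k=2)): [0, 1, 3, 5, 6, 4, 2]
After 9 (swap(4, 5)): [0, 1, 3, 5, 4, 6, 2]
After 10 (swap(5, 3)): [0, 1, 3, 6, 4, 5, 2]
After 11 (swap(6, 3)): [0, 1, 3, 2, 4, 5, 6]
After 12 (swap(3, 2)): [0, 1, 2, 3, 4, 5, 6]

Answer: yes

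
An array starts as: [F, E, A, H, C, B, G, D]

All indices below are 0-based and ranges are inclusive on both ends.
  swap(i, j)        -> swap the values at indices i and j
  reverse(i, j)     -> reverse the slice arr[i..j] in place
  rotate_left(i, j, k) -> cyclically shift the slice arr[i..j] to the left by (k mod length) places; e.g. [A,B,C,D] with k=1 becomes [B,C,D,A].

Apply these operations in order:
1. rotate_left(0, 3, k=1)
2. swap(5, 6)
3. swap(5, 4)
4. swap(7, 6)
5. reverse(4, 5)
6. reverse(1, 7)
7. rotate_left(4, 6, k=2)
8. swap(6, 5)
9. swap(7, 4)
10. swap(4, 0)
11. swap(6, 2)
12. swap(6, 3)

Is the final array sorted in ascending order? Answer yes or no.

After 1 (rotate_left(0, 3, k=1)): [E, A, H, F, C, B, G, D]
After 2 (swap(5, 6)): [E, A, H, F, C, G, B, D]
After 3 (swap(5, 4)): [E, A, H, F, G, C, B, D]
After 4 (swap(7, 6)): [E, A, H, F, G, C, D, B]
After 5 (reverse(4, 5)): [E, A, H, F, C, G, D, B]
After 6 (reverse(1, 7)): [E, B, D, G, C, F, H, A]
After 7 (rotate_left(4, 6, k=2)): [E, B, D, G, H, C, F, A]
After 8 (swap(6, 5)): [E, B, D, G, H, F, C, A]
After 9 (swap(7, 4)): [E, B, D, G, A, F, C, H]
After 10 (swap(4, 0)): [A, B, D, G, E, F, C, H]
After 11 (swap(6, 2)): [A, B, C, G, E, F, D, H]
After 12 (swap(6, 3)): [A, B, C, D, E, F, G, H]

Answer: yes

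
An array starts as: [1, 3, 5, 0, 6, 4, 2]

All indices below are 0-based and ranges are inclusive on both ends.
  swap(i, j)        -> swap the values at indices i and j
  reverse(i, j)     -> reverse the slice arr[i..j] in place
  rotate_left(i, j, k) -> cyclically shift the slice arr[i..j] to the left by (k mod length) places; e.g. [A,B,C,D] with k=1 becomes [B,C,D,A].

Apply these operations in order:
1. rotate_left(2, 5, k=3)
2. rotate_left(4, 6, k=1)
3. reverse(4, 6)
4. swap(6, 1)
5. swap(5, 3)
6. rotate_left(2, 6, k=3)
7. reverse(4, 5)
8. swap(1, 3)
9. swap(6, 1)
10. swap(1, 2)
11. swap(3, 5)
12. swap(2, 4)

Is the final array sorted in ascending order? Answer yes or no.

After 1 (rotate_left(2, 5, k=3)): [1, 3, 4, 5, 0, 6, 2]
After 2 (rotate_left(4, 6, k=1)): [1, 3, 4, 5, 6, 2, 0]
After 3 (reverse(4, 6)): [1, 3, 4, 5, 0, 2, 6]
After 4 (swap(6, 1)): [1, 6, 4, 5, 0, 2, 3]
After 5 (swap(5, 3)): [1, 6, 4, 2, 0, 5, 3]
After 6 (rotate_left(2, 6, k=3)): [1, 6, 5, 3, 4, 2, 0]
After 7 (reverse(4, 5)): [1, 6, 5, 3, 2, 4, 0]
After 8 (swap(1, 3)): [1, 3, 5, 6, 2, 4, 0]
After 9 (swap(6, 1)): [1, 0, 5, 6, 2, 4, 3]
After 10 (swap(1, 2)): [1, 5, 0, 6, 2, 4, 3]
After 11 (swap(3, 5)): [1, 5, 0, 4, 2, 6, 3]
After 12 (swap(2, 4)): [1, 5, 2, 4, 0, 6, 3]

Answer: no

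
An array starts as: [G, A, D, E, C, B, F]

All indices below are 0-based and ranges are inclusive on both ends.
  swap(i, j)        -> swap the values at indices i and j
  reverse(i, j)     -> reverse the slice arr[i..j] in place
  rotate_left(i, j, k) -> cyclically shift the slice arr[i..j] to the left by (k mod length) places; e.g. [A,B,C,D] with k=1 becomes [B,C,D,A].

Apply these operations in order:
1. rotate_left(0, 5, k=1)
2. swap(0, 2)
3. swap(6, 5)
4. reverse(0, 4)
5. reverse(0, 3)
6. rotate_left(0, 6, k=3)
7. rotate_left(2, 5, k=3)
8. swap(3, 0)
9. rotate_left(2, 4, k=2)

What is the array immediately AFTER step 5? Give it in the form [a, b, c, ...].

After 1 (rotate_left(0, 5, k=1)): [A, D, E, C, B, G, F]
After 2 (swap(0, 2)): [E, D, A, C, B, G, F]
After 3 (swap(6, 5)): [E, D, A, C, B, F, G]
After 4 (reverse(0, 4)): [B, C, A, D, E, F, G]
After 5 (reverse(0, 3)): [D, A, C, B, E, F, G]

Answer: [D, A, C, B, E, F, G]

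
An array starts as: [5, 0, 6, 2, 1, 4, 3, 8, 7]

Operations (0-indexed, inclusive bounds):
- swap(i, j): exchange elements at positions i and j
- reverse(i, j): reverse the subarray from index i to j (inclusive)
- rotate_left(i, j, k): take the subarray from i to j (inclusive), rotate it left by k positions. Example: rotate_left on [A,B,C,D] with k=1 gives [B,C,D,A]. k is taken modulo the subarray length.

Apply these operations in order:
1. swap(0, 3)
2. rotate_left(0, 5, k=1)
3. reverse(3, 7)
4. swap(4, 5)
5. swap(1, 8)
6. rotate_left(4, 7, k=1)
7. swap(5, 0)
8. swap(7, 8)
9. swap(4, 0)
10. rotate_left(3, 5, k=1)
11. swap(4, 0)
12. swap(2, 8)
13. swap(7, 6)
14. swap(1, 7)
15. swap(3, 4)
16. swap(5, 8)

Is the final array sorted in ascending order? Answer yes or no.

After 1 (swap(0, 3)): [2, 0, 6, 5, 1, 4, 3, 8, 7]
After 2 (rotate_left(0, 5, k=1)): [0, 6, 5, 1, 4, 2, 3, 8, 7]
After 3 (reverse(3, 7)): [0, 6, 5, 8, 3, 2, 4, 1, 7]
After 4 (swap(4, 5)): [0, 6, 5, 8, 2, 3, 4, 1, 7]
After 5 (swap(1, 8)): [0, 7, 5, 8, 2, 3, 4, 1, 6]
After 6 (rotate_left(4, 7, k=1)): [0, 7, 5, 8, 3, 4, 1, 2, 6]
After 7 (swap(5, 0)): [4, 7, 5, 8, 3, 0, 1, 2, 6]
After 8 (swap(7, 8)): [4, 7, 5, 8, 3, 0, 1, 6, 2]
After 9 (swap(4, 0)): [3, 7, 5, 8, 4, 0, 1, 6, 2]
After 10 (rotate_left(3, 5, k=1)): [3, 7, 5, 4, 0, 8, 1, 6, 2]
After 11 (swap(4, 0)): [0, 7, 5, 4, 3, 8, 1, 6, 2]
After 12 (swap(2, 8)): [0, 7, 2, 4, 3, 8, 1, 6, 5]
After 13 (swap(7, 6)): [0, 7, 2, 4, 3, 8, 6, 1, 5]
After 14 (swap(1, 7)): [0, 1, 2, 4, 3, 8, 6, 7, 5]
After 15 (swap(3, 4)): [0, 1, 2, 3, 4, 8, 6, 7, 5]
After 16 (swap(5, 8)): [0, 1, 2, 3, 4, 5, 6, 7, 8]

Answer: yes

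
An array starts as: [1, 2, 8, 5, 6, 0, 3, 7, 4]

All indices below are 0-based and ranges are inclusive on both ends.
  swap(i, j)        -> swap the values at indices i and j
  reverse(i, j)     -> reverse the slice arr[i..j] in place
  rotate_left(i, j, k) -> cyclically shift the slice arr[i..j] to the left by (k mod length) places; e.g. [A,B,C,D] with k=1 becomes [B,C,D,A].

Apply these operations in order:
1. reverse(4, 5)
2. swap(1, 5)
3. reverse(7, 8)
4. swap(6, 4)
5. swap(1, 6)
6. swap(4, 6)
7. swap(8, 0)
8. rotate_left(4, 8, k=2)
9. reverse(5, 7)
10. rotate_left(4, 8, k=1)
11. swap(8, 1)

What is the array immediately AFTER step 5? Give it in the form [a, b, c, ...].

Answer: [1, 0, 8, 5, 3, 2, 6, 4, 7]

Derivation:
After 1 (reverse(4, 5)): [1, 2, 8, 5, 0, 6, 3, 7, 4]
After 2 (swap(1, 5)): [1, 6, 8, 5, 0, 2, 3, 7, 4]
After 3 (reverse(7, 8)): [1, 6, 8, 5, 0, 2, 3, 4, 7]
After 4 (swap(6, 4)): [1, 6, 8, 5, 3, 2, 0, 4, 7]
After 5 (swap(1, 6)): [1, 0, 8, 5, 3, 2, 6, 4, 7]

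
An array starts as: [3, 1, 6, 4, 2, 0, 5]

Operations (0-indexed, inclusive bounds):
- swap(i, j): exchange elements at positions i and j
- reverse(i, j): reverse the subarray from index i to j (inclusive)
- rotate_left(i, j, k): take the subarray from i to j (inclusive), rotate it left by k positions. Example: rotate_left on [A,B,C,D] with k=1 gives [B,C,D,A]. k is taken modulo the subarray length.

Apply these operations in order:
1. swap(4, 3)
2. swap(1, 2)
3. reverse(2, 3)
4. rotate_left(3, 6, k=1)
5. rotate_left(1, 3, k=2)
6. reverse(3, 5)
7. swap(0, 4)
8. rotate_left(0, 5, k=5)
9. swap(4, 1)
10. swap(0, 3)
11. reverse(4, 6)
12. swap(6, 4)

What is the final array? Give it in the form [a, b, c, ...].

Answer: [6, 5, 4, 2, 0, 3, 1]

Derivation:
After 1 (swap(4, 3)): [3, 1, 6, 2, 4, 0, 5]
After 2 (swap(1, 2)): [3, 6, 1, 2, 4, 0, 5]
After 3 (reverse(2, 3)): [3, 6, 2, 1, 4, 0, 5]
After 4 (rotate_left(3, 6, k=1)): [3, 6, 2, 4, 0, 5, 1]
After 5 (rotate_left(1, 3, k=2)): [3, 4, 6, 2, 0, 5, 1]
After 6 (reverse(3, 5)): [3, 4, 6, 5, 0, 2, 1]
After 7 (swap(0, 4)): [0, 4, 6, 5, 3, 2, 1]
After 8 (rotate_left(0, 5, k=5)): [2, 0, 4, 6, 5, 3, 1]
After 9 (swap(4, 1)): [2, 5, 4, 6, 0, 3, 1]
After 10 (swap(0, 3)): [6, 5, 4, 2, 0, 3, 1]
After 11 (reverse(4, 6)): [6, 5, 4, 2, 1, 3, 0]
After 12 (swap(6, 4)): [6, 5, 4, 2, 0, 3, 1]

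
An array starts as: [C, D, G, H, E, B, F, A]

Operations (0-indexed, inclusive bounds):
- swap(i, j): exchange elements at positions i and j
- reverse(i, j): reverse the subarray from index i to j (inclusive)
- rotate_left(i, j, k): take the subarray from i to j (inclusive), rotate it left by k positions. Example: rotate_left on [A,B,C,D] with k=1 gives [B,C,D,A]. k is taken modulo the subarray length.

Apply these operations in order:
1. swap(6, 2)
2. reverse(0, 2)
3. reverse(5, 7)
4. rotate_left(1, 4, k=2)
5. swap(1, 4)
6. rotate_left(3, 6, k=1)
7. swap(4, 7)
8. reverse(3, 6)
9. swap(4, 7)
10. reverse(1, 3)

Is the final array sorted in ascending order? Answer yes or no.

After 1 (swap(6, 2)): [C, D, F, H, E, B, G, A]
After 2 (reverse(0, 2)): [F, D, C, H, E, B, G, A]
After 3 (reverse(5, 7)): [F, D, C, H, E, A, G, B]
After 4 (rotate_left(1, 4, k=2)): [F, H, E, D, C, A, G, B]
After 5 (swap(1, 4)): [F, C, E, D, H, A, G, B]
After 6 (rotate_left(3, 6, k=1)): [F, C, E, H, A, G, D, B]
After 7 (swap(4, 7)): [F, C, E, H, B, G, D, A]
After 8 (reverse(3, 6)): [F, C, E, D, G, B, H, A]
After 9 (swap(4, 7)): [F, C, E, D, A, B, H, G]
After 10 (reverse(1, 3)): [F, D, E, C, A, B, H, G]

Answer: no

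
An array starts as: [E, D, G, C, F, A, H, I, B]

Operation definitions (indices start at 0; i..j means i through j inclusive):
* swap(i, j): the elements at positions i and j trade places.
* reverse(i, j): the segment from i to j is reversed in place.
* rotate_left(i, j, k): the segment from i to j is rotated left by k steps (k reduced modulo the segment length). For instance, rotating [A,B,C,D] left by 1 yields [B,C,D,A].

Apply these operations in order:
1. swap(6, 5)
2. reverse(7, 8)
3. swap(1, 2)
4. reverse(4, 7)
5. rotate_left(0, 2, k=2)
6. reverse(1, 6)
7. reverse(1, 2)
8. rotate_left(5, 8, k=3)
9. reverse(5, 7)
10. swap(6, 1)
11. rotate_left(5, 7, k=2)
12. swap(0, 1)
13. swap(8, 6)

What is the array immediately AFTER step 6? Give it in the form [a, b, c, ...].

Answer: [D, H, A, B, C, G, E, F, I]

Derivation:
After 1 (swap(6, 5)): [E, D, G, C, F, H, A, I, B]
After 2 (reverse(7, 8)): [E, D, G, C, F, H, A, B, I]
After 3 (swap(1, 2)): [E, G, D, C, F, H, A, B, I]
After 4 (reverse(4, 7)): [E, G, D, C, B, A, H, F, I]
After 5 (rotate_left(0, 2, k=2)): [D, E, G, C, B, A, H, F, I]
After 6 (reverse(1, 6)): [D, H, A, B, C, G, E, F, I]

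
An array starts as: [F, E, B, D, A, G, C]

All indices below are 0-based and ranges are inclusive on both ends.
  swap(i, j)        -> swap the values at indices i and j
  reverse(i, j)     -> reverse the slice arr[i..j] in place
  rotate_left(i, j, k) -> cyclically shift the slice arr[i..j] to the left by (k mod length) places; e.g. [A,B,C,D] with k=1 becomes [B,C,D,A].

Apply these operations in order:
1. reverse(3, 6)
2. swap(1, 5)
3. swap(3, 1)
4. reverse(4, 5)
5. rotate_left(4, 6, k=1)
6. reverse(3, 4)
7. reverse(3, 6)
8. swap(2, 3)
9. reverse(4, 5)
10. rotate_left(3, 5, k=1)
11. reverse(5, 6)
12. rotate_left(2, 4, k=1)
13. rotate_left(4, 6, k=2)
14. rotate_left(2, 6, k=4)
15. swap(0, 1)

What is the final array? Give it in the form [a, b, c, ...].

Answer: [C, F, G, A, D, B, E]

Derivation:
After 1 (reverse(3, 6)): [F, E, B, C, G, A, D]
After 2 (swap(1, 5)): [F, A, B, C, G, E, D]
After 3 (swap(3, 1)): [F, C, B, A, G, E, D]
After 4 (reverse(4, 5)): [F, C, B, A, E, G, D]
After 5 (rotate_left(4, 6, k=1)): [F, C, B, A, G, D, E]
After 6 (reverse(3, 4)): [F, C, B, G, A, D, E]
After 7 (reverse(3, 6)): [F, C, B, E, D, A, G]
After 8 (swap(2, 3)): [F, C, E, B, D, A, G]
After 9 (reverse(4, 5)): [F, C, E, B, A, D, G]
After 10 (rotate_left(3, 5, k=1)): [F, C, E, A, D, B, G]
After 11 (reverse(5, 6)): [F, C, E, A, D, G, B]
After 12 (rotate_left(2, 4, k=1)): [F, C, A, D, E, G, B]
After 13 (rotate_left(4, 6, k=2)): [F, C, A, D, B, E, G]
After 14 (rotate_left(2, 6, k=4)): [F, C, G, A, D, B, E]
After 15 (swap(0, 1)): [C, F, G, A, D, B, E]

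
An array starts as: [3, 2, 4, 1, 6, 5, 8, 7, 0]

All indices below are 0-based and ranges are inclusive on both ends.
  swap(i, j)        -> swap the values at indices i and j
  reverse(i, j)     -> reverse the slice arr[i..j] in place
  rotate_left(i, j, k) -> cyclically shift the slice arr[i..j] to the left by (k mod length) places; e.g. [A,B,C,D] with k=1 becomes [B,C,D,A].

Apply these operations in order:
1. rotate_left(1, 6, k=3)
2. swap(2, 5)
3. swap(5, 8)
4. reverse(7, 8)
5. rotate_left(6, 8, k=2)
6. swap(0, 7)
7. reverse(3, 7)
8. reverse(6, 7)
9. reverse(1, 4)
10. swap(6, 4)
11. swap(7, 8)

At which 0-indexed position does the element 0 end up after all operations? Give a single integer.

Answer: 5

Derivation:
After 1 (rotate_left(1, 6, k=3)): [3, 6, 5, 8, 2, 4, 1, 7, 0]
After 2 (swap(2, 5)): [3, 6, 4, 8, 2, 5, 1, 7, 0]
After 3 (swap(5, 8)): [3, 6, 4, 8, 2, 0, 1, 7, 5]
After 4 (reverse(7, 8)): [3, 6, 4, 8, 2, 0, 1, 5, 7]
After 5 (rotate_left(6, 8, k=2)): [3, 6, 4, 8, 2, 0, 7, 1, 5]
After 6 (swap(0, 7)): [1, 6, 4, 8, 2, 0, 7, 3, 5]
After 7 (reverse(3, 7)): [1, 6, 4, 3, 7, 0, 2, 8, 5]
After 8 (reverse(6, 7)): [1, 6, 4, 3, 7, 0, 8, 2, 5]
After 9 (reverse(1, 4)): [1, 7, 3, 4, 6, 0, 8, 2, 5]
After 10 (swap(6, 4)): [1, 7, 3, 4, 8, 0, 6, 2, 5]
After 11 (swap(7, 8)): [1, 7, 3, 4, 8, 0, 6, 5, 2]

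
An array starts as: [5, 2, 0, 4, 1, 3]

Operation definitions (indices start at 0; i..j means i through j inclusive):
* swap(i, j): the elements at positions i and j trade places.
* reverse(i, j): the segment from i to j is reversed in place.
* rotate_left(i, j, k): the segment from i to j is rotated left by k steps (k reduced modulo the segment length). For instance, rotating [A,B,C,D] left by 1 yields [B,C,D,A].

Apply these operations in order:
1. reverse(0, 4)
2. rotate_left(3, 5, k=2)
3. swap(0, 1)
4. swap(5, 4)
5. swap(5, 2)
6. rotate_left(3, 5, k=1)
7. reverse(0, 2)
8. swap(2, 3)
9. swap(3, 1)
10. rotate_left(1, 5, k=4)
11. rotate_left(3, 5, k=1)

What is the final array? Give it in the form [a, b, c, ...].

Answer: [2, 3, 4, 1, 0, 5]

Derivation:
After 1 (reverse(0, 4)): [1, 4, 0, 2, 5, 3]
After 2 (rotate_left(3, 5, k=2)): [1, 4, 0, 3, 2, 5]
After 3 (swap(0, 1)): [4, 1, 0, 3, 2, 5]
After 4 (swap(5, 4)): [4, 1, 0, 3, 5, 2]
After 5 (swap(5, 2)): [4, 1, 2, 3, 5, 0]
After 6 (rotate_left(3, 5, k=1)): [4, 1, 2, 5, 0, 3]
After 7 (reverse(0, 2)): [2, 1, 4, 5, 0, 3]
After 8 (swap(2, 3)): [2, 1, 5, 4, 0, 3]
After 9 (swap(3, 1)): [2, 4, 5, 1, 0, 3]
After 10 (rotate_left(1, 5, k=4)): [2, 3, 4, 5, 1, 0]
After 11 (rotate_left(3, 5, k=1)): [2, 3, 4, 1, 0, 5]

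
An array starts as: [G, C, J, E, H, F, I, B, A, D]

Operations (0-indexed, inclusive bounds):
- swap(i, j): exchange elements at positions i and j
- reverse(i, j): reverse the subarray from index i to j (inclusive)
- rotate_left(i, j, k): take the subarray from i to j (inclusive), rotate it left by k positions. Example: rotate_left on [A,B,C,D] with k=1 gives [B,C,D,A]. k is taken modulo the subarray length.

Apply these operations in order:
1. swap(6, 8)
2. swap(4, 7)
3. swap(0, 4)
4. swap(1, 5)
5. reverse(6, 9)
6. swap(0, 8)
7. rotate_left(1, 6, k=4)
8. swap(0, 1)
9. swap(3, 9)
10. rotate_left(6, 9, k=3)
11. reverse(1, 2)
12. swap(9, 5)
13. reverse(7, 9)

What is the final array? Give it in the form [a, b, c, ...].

Answer: [C, D, H, A, J, B, F, E, I, G]

Derivation:
After 1 (swap(6, 8)): [G, C, J, E, H, F, A, B, I, D]
After 2 (swap(4, 7)): [G, C, J, E, B, F, A, H, I, D]
After 3 (swap(0, 4)): [B, C, J, E, G, F, A, H, I, D]
After 4 (swap(1, 5)): [B, F, J, E, G, C, A, H, I, D]
After 5 (reverse(6, 9)): [B, F, J, E, G, C, D, I, H, A]
After 6 (swap(0, 8)): [H, F, J, E, G, C, D, I, B, A]
After 7 (rotate_left(1, 6, k=4)): [H, C, D, F, J, E, G, I, B, A]
After 8 (swap(0, 1)): [C, H, D, F, J, E, G, I, B, A]
After 9 (swap(3, 9)): [C, H, D, A, J, E, G, I, B, F]
After 10 (rotate_left(6, 9, k=3)): [C, H, D, A, J, E, F, G, I, B]
After 11 (reverse(1, 2)): [C, D, H, A, J, E, F, G, I, B]
After 12 (swap(9, 5)): [C, D, H, A, J, B, F, G, I, E]
After 13 (reverse(7, 9)): [C, D, H, A, J, B, F, E, I, G]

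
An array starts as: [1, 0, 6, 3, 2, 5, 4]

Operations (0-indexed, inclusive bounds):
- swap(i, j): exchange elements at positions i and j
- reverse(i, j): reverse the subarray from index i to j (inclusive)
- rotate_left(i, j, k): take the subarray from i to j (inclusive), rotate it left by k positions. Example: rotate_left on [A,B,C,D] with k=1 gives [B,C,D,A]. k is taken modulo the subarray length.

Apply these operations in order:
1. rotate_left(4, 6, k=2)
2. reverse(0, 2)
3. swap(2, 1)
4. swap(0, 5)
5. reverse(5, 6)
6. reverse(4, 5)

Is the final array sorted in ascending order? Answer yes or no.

After 1 (rotate_left(4, 6, k=2)): [1, 0, 6, 3, 4, 2, 5]
After 2 (reverse(0, 2)): [6, 0, 1, 3, 4, 2, 5]
After 3 (swap(2, 1)): [6, 1, 0, 3, 4, 2, 5]
After 4 (swap(0, 5)): [2, 1, 0, 3, 4, 6, 5]
After 5 (reverse(5, 6)): [2, 1, 0, 3, 4, 5, 6]
After 6 (reverse(4, 5)): [2, 1, 0, 3, 5, 4, 6]

Answer: no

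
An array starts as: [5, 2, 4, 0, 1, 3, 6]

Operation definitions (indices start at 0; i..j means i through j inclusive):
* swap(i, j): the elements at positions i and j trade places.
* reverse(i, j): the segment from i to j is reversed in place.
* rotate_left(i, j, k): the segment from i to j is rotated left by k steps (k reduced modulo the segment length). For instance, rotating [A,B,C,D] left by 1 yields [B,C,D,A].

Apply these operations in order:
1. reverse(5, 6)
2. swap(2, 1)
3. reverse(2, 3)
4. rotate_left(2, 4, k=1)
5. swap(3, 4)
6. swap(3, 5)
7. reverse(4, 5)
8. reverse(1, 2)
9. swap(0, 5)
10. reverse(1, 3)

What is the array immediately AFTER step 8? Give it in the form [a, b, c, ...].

Answer: [5, 2, 4, 6, 0, 1, 3]

Derivation:
After 1 (reverse(5, 6)): [5, 2, 4, 0, 1, 6, 3]
After 2 (swap(2, 1)): [5, 4, 2, 0, 1, 6, 3]
After 3 (reverse(2, 3)): [5, 4, 0, 2, 1, 6, 3]
After 4 (rotate_left(2, 4, k=1)): [5, 4, 2, 1, 0, 6, 3]
After 5 (swap(3, 4)): [5, 4, 2, 0, 1, 6, 3]
After 6 (swap(3, 5)): [5, 4, 2, 6, 1, 0, 3]
After 7 (reverse(4, 5)): [5, 4, 2, 6, 0, 1, 3]
After 8 (reverse(1, 2)): [5, 2, 4, 6, 0, 1, 3]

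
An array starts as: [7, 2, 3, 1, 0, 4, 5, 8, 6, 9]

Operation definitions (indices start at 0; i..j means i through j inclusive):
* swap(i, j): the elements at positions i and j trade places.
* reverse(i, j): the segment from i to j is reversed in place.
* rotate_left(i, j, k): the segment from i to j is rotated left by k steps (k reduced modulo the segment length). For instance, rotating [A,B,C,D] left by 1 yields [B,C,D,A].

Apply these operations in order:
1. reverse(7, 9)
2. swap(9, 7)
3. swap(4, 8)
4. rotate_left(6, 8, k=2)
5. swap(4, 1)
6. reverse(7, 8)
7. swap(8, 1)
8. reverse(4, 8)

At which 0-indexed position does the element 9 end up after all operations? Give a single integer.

Answer: 9

Derivation:
After 1 (reverse(7, 9)): [7, 2, 3, 1, 0, 4, 5, 9, 6, 8]
After 2 (swap(9, 7)): [7, 2, 3, 1, 0, 4, 5, 8, 6, 9]
After 3 (swap(4, 8)): [7, 2, 3, 1, 6, 4, 5, 8, 0, 9]
After 4 (rotate_left(6, 8, k=2)): [7, 2, 3, 1, 6, 4, 0, 5, 8, 9]
After 5 (swap(4, 1)): [7, 6, 3, 1, 2, 4, 0, 5, 8, 9]
After 6 (reverse(7, 8)): [7, 6, 3, 1, 2, 4, 0, 8, 5, 9]
After 7 (swap(8, 1)): [7, 5, 3, 1, 2, 4, 0, 8, 6, 9]
After 8 (reverse(4, 8)): [7, 5, 3, 1, 6, 8, 0, 4, 2, 9]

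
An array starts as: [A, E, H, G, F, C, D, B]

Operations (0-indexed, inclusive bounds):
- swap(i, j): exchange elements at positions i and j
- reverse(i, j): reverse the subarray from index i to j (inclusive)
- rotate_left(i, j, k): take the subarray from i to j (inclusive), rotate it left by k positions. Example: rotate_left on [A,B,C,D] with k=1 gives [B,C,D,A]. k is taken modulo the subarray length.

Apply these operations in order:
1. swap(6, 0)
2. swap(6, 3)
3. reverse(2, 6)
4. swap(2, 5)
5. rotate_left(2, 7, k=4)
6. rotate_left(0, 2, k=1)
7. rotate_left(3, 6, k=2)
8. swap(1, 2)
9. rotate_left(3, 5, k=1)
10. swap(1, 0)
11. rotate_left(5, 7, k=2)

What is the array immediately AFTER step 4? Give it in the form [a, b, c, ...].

After 1 (swap(6, 0)): [D, E, H, G, F, C, A, B]
After 2 (swap(6, 3)): [D, E, H, A, F, C, G, B]
After 3 (reverse(2, 6)): [D, E, G, C, F, A, H, B]
After 4 (swap(2, 5)): [D, E, A, C, F, G, H, B]

Answer: [D, E, A, C, F, G, H, B]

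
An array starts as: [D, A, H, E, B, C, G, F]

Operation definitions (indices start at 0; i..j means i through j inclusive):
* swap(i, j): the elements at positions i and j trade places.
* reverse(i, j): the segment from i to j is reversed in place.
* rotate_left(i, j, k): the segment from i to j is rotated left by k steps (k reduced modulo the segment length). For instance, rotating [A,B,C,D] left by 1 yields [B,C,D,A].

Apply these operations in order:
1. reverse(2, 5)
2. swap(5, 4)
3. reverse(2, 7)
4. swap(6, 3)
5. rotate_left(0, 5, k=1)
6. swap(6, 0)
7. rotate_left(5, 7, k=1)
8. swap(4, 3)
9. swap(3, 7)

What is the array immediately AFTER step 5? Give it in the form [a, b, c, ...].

Answer: [A, F, B, E, H, D, G, C]

Derivation:
After 1 (reverse(2, 5)): [D, A, C, B, E, H, G, F]
After 2 (swap(5, 4)): [D, A, C, B, H, E, G, F]
After 3 (reverse(2, 7)): [D, A, F, G, E, H, B, C]
After 4 (swap(6, 3)): [D, A, F, B, E, H, G, C]
After 5 (rotate_left(0, 5, k=1)): [A, F, B, E, H, D, G, C]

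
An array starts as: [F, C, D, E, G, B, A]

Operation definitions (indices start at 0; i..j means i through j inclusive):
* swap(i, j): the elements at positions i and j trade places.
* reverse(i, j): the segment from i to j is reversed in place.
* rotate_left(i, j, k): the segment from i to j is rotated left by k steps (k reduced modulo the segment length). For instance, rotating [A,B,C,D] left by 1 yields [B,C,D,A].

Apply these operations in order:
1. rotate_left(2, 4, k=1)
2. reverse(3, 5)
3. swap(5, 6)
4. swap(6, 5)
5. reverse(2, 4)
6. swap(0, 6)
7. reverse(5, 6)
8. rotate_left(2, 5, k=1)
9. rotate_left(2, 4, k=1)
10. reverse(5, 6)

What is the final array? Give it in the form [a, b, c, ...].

After 1 (rotate_left(2, 4, k=1)): [F, C, E, G, D, B, A]
After 2 (reverse(3, 5)): [F, C, E, B, D, G, A]
After 3 (swap(5, 6)): [F, C, E, B, D, A, G]
After 4 (swap(6, 5)): [F, C, E, B, D, G, A]
After 5 (reverse(2, 4)): [F, C, D, B, E, G, A]
After 6 (swap(0, 6)): [A, C, D, B, E, G, F]
After 7 (reverse(5, 6)): [A, C, D, B, E, F, G]
After 8 (rotate_left(2, 5, k=1)): [A, C, B, E, F, D, G]
After 9 (rotate_left(2, 4, k=1)): [A, C, E, F, B, D, G]
After 10 (reverse(5, 6)): [A, C, E, F, B, G, D]

Answer: [A, C, E, F, B, G, D]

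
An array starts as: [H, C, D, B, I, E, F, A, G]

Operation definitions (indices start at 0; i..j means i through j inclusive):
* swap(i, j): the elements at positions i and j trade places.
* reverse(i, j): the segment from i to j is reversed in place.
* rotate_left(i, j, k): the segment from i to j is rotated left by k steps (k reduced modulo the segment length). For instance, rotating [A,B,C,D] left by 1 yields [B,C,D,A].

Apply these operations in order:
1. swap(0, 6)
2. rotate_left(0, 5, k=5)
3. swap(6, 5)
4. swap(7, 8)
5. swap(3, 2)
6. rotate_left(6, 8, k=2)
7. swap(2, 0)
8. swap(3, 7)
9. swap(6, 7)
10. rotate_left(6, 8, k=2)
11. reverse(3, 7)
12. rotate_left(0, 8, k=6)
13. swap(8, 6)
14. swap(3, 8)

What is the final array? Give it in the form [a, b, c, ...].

Answer: [B, I, A, C, F, E, H, G, D]

Derivation:
After 1 (swap(0, 6)): [F, C, D, B, I, E, H, A, G]
After 2 (rotate_left(0, 5, k=5)): [E, F, C, D, B, I, H, A, G]
After 3 (swap(6, 5)): [E, F, C, D, B, H, I, A, G]
After 4 (swap(7, 8)): [E, F, C, D, B, H, I, G, A]
After 5 (swap(3, 2)): [E, F, D, C, B, H, I, G, A]
After 6 (rotate_left(6, 8, k=2)): [E, F, D, C, B, H, A, I, G]
After 7 (swap(2, 0)): [D, F, E, C, B, H, A, I, G]
After 8 (swap(3, 7)): [D, F, E, I, B, H, A, C, G]
After 9 (swap(6, 7)): [D, F, E, I, B, H, C, A, G]
After 10 (rotate_left(6, 8, k=2)): [D, F, E, I, B, H, G, C, A]
After 11 (reverse(3, 7)): [D, F, E, C, G, H, B, I, A]
After 12 (rotate_left(0, 8, k=6)): [B, I, A, D, F, E, C, G, H]
After 13 (swap(8, 6)): [B, I, A, D, F, E, H, G, C]
After 14 (swap(3, 8)): [B, I, A, C, F, E, H, G, D]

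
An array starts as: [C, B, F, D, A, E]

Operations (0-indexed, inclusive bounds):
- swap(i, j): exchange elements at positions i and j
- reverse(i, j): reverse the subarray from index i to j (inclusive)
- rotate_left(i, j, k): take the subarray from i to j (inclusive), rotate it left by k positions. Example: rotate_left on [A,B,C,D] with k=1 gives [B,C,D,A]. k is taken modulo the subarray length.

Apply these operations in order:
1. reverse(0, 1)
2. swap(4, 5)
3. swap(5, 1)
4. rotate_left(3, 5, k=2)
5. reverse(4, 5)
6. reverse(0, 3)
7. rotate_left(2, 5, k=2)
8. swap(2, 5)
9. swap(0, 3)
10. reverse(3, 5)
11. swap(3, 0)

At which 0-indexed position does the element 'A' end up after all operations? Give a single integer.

Answer: 4

Derivation:
After 1 (reverse(0, 1)): [B, C, F, D, A, E]
After 2 (swap(4, 5)): [B, C, F, D, E, A]
After 3 (swap(5, 1)): [B, A, F, D, E, C]
After 4 (rotate_left(3, 5, k=2)): [B, A, F, C, D, E]
After 5 (reverse(4, 5)): [B, A, F, C, E, D]
After 6 (reverse(0, 3)): [C, F, A, B, E, D]
After 7 (rotate_left(2, 5, k=2)): [C, F, E, D, A, B]
After 8 (swap(2, 5)): [C, F, B, D, A, E]
After 9 (swap(0, 3)): [D, F, B, C, A, E]
After 10 (reverse(3, 5)): [D, F, B, E, A, C]
After 11 (swap(3, 0)): [E, F, B, D, A, C]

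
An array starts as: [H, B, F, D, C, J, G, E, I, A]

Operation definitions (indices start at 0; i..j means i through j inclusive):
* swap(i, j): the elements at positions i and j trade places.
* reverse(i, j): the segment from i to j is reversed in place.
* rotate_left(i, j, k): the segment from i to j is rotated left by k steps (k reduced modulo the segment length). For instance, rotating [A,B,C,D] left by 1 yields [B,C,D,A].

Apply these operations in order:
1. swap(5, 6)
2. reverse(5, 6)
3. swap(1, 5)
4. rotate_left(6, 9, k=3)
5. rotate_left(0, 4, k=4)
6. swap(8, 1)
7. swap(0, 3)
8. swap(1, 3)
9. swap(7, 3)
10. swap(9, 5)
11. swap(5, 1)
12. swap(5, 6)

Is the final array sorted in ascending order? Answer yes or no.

After 1 (swap(5, 6)): [H, B, F, D, C, G, J, E, I, A]
After 2 (reverse(5, 6)): [H, B, F, D, C, J, G, E, I, A]
After 3 (swap(1, 5)): [H, J, F, D, C, B, G, E, I, A]
After 4 (rotate_left(6, 9, k=3)): [H, J, F, D, C, B, A, G, E, I]
After 5 (rotate_left(0, 4, k=4)): [C, H, J, F, D, B, A, G, E, I]
After 6 (swap(8, 1)): [C, E, J, F, D, B, A, G, H, I]
After 7 (swap(0, 3)): [F, E, J, C, D, B, A, G, H, I]
After 8 (swap(1, 3)): [F, C, J, E, D, B, A, G, H, I]
After 9 (swap(7, 3)): [F, C, J, G, D, B, A, E, H, I]
After 10 (swap(9, 5)): [F, C, J, G, D, I, A, E, H, B]
After 11 (swap(5, 1)): [F, I, J, G, D, C, A, E, H, B]
After 12 (swap(5, 6)): [F, I, J, G, D, A, C, E, H, B]

Answer: no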